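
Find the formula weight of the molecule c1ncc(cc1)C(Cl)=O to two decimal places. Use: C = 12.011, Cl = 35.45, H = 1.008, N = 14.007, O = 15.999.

141.55

Molecular formula: C6H4ClNO.
M = 6×12.011 + 1×35.45 + 4×1.008 + 1×14.007 + 1×15.999 = 141.55 g/mol.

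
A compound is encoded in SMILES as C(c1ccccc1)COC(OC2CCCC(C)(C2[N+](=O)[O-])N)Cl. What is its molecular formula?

C16H23ClN2O4

Heavy atoms from the SMILES: 16 C, 1 Cl, 2 N, 4 O.
Implicit hydrogens by atom environment:
  5 × C: 2 H each → 10
  5 × C (aromatic): 1 H each → 5
  3 × C: 1 H each → 3
  3 × O: no H
  1 × C: 3 H
  1 × C: no H
  1 × C (aromatic): no H
  1 × Cl: no H
  1 × N: 2 H
  1 × N (charge +1): no H
  1 × O (charge -1): no H
  Total hydrogens = 23.
Molecular formula: C16H23ClN2O4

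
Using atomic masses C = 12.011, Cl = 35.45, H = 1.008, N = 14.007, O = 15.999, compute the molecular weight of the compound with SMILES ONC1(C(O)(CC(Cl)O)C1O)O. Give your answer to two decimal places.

199.59

Molecular formula: C5H10ClNO5.
M = 5×12.011 + 1×35.45 + 10×1.008 + 1×14.007 + 5×15.999 = 199.59 g/mol.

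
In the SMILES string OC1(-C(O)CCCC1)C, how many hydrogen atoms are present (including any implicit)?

Hydrogens are implicit in SMILES; fill each atom to its normal valence:
  4 × C: 2 H each → 8
  2 × O: 1 H each → 2
  1 × C: 3 H
  1 × C: 1 H
  1 × C: no H
  Total hydrogens = 14.

14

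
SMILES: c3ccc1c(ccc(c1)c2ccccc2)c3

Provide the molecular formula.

C16H12

Heavy atoms from the SMILES: 16 C.
Implicit hydrogens by atom environment:
  12 × C (aromatic): 1 H each → 12
  4 × C (aromatic): no H
  Total hydrogens = 12.
Molecular formula: C16H12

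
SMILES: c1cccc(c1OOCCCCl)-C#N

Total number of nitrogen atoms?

The symbol for nitrogen appears 1 time in the SMILES.

1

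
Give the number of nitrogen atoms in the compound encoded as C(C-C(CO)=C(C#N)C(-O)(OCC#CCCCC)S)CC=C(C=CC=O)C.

1

The symbol for nitrogen appears 1 time in the SMILES.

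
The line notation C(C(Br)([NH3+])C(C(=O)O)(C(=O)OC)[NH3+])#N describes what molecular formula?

[C6H10BrN3O4]2+

Heavy atoms from the SMILES: 1 Br, 6 C, 3 N, 4 O.
Implicit hydrogens by atom environment:
  5 × C: no H
  3 × O: no H
  2 × N (charge +1): 3 H each → 6
  1 × Br: no H
  1 × C: 3 H
  1 × N: no H
  1 × O: 1 H
  Total hydrogens = 10.
Net charge +2.
Molecular formula: [C6H10BrN3O4]2+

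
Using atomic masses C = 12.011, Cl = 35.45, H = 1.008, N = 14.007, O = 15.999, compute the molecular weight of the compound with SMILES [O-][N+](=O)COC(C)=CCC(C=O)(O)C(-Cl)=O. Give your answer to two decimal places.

Molecular formula: C8H10ClNO6.
M = 8×12.011 + 1×35.45 + 10×1.008 + 1×14.007 + 6×15.999 = 251.62 g/mol.

251.62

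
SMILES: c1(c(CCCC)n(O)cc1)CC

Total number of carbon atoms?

The symbol for carbon appears 10 times in the SMILES. Lowercase c denotes aromatic carbon and counts toward C.

10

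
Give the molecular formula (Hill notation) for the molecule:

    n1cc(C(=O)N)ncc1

C5H5N3O

Heavy atoms from the SMILES: 5 C, 3 N, 1 O.
Implicit hydrogens by atom environment:
  3 × C (aromatic): 1 H each → 3
  2 × N (aromatic): no H
  1 × C (aromatic): no H
  1 × C: no H
  1 × N: 2 H
  1 × O: no H
  Total hydrogens = 5.
Molecular formula: C5H5N3O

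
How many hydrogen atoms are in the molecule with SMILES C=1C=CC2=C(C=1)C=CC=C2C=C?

Hydrogens are implicit in SMILES; fill each atom to its normal valence:
  7 × C (aromatic): 1 H each → 7
  3 × C (aromatic): no H
  1 × C: 2 H
  1 × C: 1 H
  Total hydrogens = 10.

10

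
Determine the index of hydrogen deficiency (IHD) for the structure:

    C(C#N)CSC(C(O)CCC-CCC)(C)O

2

Molecular formula from the SMILES: C12H23NO2S.
DoU = (2C + 2 + N − H − X)/2 = (2·12 + 2 + 1 − 23 − 0)/2 = 4/2 = 2.
(Structurally: 0 ring(s) + 2 π bond(s) = 2.)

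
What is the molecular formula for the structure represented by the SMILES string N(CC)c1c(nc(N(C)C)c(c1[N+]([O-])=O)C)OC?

C11H18N4O3

Heavy atoms from the SMILES: 11 C, 4 N, 3 O.
Implicit hydrogens by atom environment:
  5 × C: 3 H each → 15
  5 × C (aromatic): no H
  2 × O: no H
  1 × C: 2 H
  1 × N: 1 H
  1 × N (aromatic): no H
  1 × N: no H
  1 × N (charge +1): no H
  1 × O (charge -1): no H
  Total hydrogens = 18.
Molecular formula: C11H18N4O3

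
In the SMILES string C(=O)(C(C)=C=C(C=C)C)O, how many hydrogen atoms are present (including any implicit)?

10

Hydrogens are implicit in SMILES; fill each atom to its normal valence:
  4 × C: no H
  2 × C: 3 H each → 6
  1 × C: 2 H
  1 × C: 1 H
  1 × O: 1 H
  1 × O: no H
  Total hydrogens = 10.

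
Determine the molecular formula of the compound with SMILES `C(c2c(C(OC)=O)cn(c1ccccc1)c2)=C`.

C14H13NO2

Heavy atoms from the SMILES: 14 C, 1 N, 2 O.
Implicit hydrogens by atom environment:
  7 × C (aromatic): 1 H each → 7
  3 × C (aromatic): no H
  2 × O: no H
  1 × C: 3 H
  1 × C: 2 H
  1 × C: 1 H
  1 × C: no H
  1 × N (aromatic): no H
  Total hydrogens = 13.
Molecular formula: C14H13NO2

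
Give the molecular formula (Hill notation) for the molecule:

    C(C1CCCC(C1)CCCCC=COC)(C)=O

C15H26O2

Heavy atoms from the SMILES: 15 C, 2 O.
Implicit hydrogens by atom environment:
  8 × C: 2 H each → 16
  4 × C: 1 H each → 4
  2 × C: 3 H each → 6
  2 × O: no H
  1 × C: no H
  Total hydrogens = 26.
Molecular formula: C15H26O2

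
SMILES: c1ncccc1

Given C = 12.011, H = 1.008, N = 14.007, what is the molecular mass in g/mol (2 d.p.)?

Molecular formula: C5H5N.
M = 5×12.011 + 5×1.008 + 1×14.007 = 79.10 g/mol.

79.10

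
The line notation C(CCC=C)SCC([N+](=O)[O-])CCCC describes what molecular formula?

C11H21NO2S

Heavy atoms from the SMILES: 11 C, 1 N, 2 O, 1 S.
Implicit hydrogens by atom environment:
  8 × C: 2 H each → 16
  2 × C: 1 H each → 2
  1 × C: 3 H
  1 × N (charge +1): no H
  1 × O: no H
  1 × O (charge -1): no H
  1 × S: no H
  Total hydrogens = 21.
Molecular formula: C11H21NO2S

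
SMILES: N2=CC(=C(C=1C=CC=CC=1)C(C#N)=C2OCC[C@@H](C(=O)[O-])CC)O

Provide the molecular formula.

Heavy atoms from the SMILES: 18 C, 2 N, 4 O.
Implicit hydrogens by atom environment:
  6 × C (aromatic): 1 H each → 6
  5 × C (aromatic): no H
  3 × C: 2 H each → 6
  2 × C: no H
  2 × O: no H
  1 × C: 3 H
  1 × C: 1 H
  1 × N (aromatic): no H
  1 × N: no H
  1 × O: 1 H
  1 × O (charge -1): no H
  Total hydrogens = 17.
Net charge -1.
Molecular formula: C18H17N2O4-

C18H17N2O4-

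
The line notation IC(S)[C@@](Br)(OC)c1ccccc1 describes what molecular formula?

C9H10BrIOS

Heavy atoms from the SMILES: 1 Br, 9 C, 1 I, 1 O, 1 S.
Implicit hydrogens by atom environment:
  5 × C (aromatic): 1 H each → 5
  1 × Br: no H
  1 × C: 3 H
  1 × C: 1 H
  1 × C: no H
  1 × C (aromatic): no H
  1 × I: no H
  1 × O: no H
  1 × S: 1 H
  Total hydrogens = 10.
Molecular formula: C9H10BrIOS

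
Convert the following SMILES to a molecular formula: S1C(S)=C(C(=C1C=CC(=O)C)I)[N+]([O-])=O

Heavy atoms from the SMILES: 8 C, 1 I, 1 N, 3 O, 2 S.
Implicit hydrogens by atom environment:
  4 × C (aromatic): no H
  2 × C: 1 H each → 2
  2 × O: no H
  1 × C: 3 H
  1 × C: no H
  1 × I: no H
  1 × N (charge +1): no H
  1 × O (charge -1): no H
  1 × S: 1 H
  1 × S (aromatic): no H
  Total hydrogens = 6.
Molecular formula: C8H6INO3S2

C8H6INO3S2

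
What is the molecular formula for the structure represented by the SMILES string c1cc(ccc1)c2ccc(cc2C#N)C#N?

Heavy atoms from the SMILES: 14 C, 2 N.
Implicit hydrogens by atom environment:
  8 × C (aromatic): 1 H each → 8
  4 × C (aromatic): no H
  2 × C: no H
  2 × N: no H
  Total hydrogens = 8.
Molecular formula: C14H8N2

C14H8N2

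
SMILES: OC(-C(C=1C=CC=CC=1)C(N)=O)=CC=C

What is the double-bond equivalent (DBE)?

7

Molecular formula from the SMILES: C12H13NO2.
DoU = (2C + 2 + N − H − X)/2 = (2·12 + 2 + 1 − 13 − 0)/2 = 14/2 = 7.
(Structurally: 1 ring(s) + 6 π bond(s) = 7.)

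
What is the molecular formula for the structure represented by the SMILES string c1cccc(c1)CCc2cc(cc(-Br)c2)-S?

C14H13BrS

Heavy atoms from the SMILES: 1 Br, 14 C, 1 S.
Implicit hydrogens by atom environment:
  8 × C (aromatic): 1 H each → 8
  4 × C (aromatic): no H
  2 × C: 2 H each → 4
  1 × Br: no H
  1 × S: 1 H
  Total hydrogens = 13.
Molecular formula: C14H13BrS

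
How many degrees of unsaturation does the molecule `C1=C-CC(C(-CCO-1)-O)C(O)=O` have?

Molecular formula from the SMILES: C8H12O4.
DoU = (2C + 2 + N − H − X)/2 = (2·8 + 2 + 0 − 12 − 0)/2 = 6/2 = 3.
(Structurally: 1 ring(s) + 2 π bond(s) = 3.)

3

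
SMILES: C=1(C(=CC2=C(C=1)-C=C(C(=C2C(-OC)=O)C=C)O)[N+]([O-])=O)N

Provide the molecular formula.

Heavy atoms from the SMILES: 14 C, 2 N, 5 O.
Implicit hydrogens by atom environment:
  7 × C (aromatic): no H
  3 × C (aromatic): 1 H each → 3
  3 × O: no H
  1 × C: 3 H
  1 × C: 2 H
  1 × C: 1 H
  1 × C: no H
  1 × N: 2 H
  1 × N (charge +1): no H
  1 × O: 1 H
  1 × O (charge -1): no H
  Total hydrogens = 12.
Molecular formula: C14H12N2O5

C14H12N2O5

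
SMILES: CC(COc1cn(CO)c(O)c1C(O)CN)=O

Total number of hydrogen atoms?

16

Hydrogens are implicit in SMILES; fill each atom to its normal valence:
  3 × C: 2 H each → 6
  3 × C (aromatic): no H
  3 × O: 1 H each → 3
  2 × O: no H
  1 × C: 3 H
  1 × C (aromatic): 1 H
  1 × C: 1 H
  1 × C: no H
  1 × N: 2 H
  1 × N (aromatic): no H
  Total hydrogens = 16.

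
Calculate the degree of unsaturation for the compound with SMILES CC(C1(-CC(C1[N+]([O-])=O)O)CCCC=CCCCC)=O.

4

Molecular formula from the SMILES: C15H25NO4.
DoU = (2C + 2 + N − H − X)/2 = (2·15 + 2 + 1 − 25 − 0)/2 = 8/2 = 4.
(Structurally: 1 ring(s) + 3 π bond(s) = 4.)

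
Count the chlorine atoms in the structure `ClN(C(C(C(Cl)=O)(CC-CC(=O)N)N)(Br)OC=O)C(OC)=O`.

2

The symbol for chlorine appears 2 times in the SMILES.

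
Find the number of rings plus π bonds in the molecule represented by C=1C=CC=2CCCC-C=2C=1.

5

Molecular formula from the SMILES: C10H12.
DoU = (2C + 2 + N − H − X)/2 = (2·10 + 2 + 0 − 12 − 0)/2 = 10/2 = 5.
(Structurally: 2 ring(s) + 3 π bond(s) = 5.)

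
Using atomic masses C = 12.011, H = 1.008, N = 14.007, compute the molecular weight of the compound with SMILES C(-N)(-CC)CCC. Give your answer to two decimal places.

Molecular formula: C6H15N.
M = 6×12.011 + 15×1.008 + 1×14.007 = 101.19 g/mol.

101.19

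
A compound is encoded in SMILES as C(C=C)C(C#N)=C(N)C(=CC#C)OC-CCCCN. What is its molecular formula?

C15H21N3O

Heavy atoms from the SMILES: 15 C, 3 N, 1 O.
Implicit hydrogens by atom environment:
  7 × C: 2 H each → 14
  5 × C: no H
  3 × C: 1 H each → 3
  2 × N: 2 H each → 4
  1 × N: no H
  1 × O: no H
  Total hydrogens = 21.
Molecular formula: C15H21N3O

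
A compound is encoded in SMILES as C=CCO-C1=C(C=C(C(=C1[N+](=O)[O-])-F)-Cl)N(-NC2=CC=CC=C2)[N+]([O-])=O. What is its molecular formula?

Heavy atoms from the SMILES: 15 C, 1 Cl, 1 F, 4 N, 5 O.
Implicit hydrogens by atom environment:
  6 × C (aromatic): 1 H each → 6
  6 × C (aromatic): no H
  3 × O: no H
  2 × C: 2 H each → 4
  2 × N (charge +1): no H
  2 × O (charge -1): no H
  1 × C: 1 H
  1 × Cl: no H
  1 × F: no H
  1 × N: 1 H
  1 × N: no H
  Total hydrogens = 12.
Molecular formula: C15H12ClFN4O5

C15H12ClFN4O5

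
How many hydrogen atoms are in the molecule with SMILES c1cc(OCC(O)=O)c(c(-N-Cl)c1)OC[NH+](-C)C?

16

Hydrogens are implicit in SMILES; fill each atom to its normal valence:
  3 × C (aromatic): 1 H each → 3
  3 × C (aromatic): no H
  3 × O: no H
  2 × C: 3 H each → 6
  2 × C: 2 H each → 4
  1 × C: no H
  1 × Cl: no H
  1 × N (charge +1): 1 H
  1 × N: 1 H
  1 × O: 1 H
  Total hydrogens = 16.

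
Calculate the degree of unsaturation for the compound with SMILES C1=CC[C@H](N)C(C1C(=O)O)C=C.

4

Molecular formula from the SMILES: C9H13NO2.
DoU = (2C + 2 + N − H − X)/2 = (2·9 + 2 + 1 − 13 − 0)/2 = 8/2 = 4.
(Structurally: 1 ring(s) + 3 π bond(s) = 4.)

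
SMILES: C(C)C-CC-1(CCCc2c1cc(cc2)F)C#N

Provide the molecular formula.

C15H18FN

Heavy atoms from the SMILES: 15 C, 1 F, 1 N.
Implicit hydrogens by atom environment:
  6 × C: 2 H each → 12
  3 × C (aromatic): 1 H each → 3
  3 × C (aromatic): no H
  2 × C: no H
  1 × C: 3 H
  1 × F: no H
  1 × N: no H
  Total hydrogens = 18.
Molecular formula: C15H18FN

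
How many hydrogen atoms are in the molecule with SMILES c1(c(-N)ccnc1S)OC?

Hydrogens are implicit in SMILES; fill each atom to its normal valence:
  3 × C (aromatic): no H
  2 × C (aromatic): 1 H each → 2
  1 × C: 3 H
  1 × N: 2 H
  1 × N (aromatic): no H
  1 × O: no H
  1 × S: 1 H
  Total hydrogens = 8.

8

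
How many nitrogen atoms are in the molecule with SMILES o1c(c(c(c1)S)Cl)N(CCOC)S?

1

The symbol for nitrogen appears 1 time in the SMILES.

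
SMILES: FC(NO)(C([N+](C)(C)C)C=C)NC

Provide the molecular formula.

Heavy atoms from the SMILES: 8 C, 1 F, 3 N, 1 O.
Implicit hydrogens by atom environment:
  4 × C: 3 H each → 12
  2 × C: 1 H each → 2
  2 × N: 1 H each → 2
  1 × C: 2 H
  1 × C: no H
  1 × F: no H
  1 × N (charge +1): no H
  1 × O: 1 H
  Total hydrogens = 19.
Net charge +1.
Molecular formula: C8H19FN3O+

C8H19FN3O+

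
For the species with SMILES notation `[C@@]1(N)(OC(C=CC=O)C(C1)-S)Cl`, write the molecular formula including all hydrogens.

C7H10ClNO2S

Heavy atoms from the SMILES: 7 C, 1 Cl, 1 N, 2 O, 1 S.
Implicit hydrogens by atom environment:
  5 × C: 1 H each → 5
  2 × O: no H
  1 × C: 2 H
  1 × C: no H
  1 × Cl: no H
  1 × N: 2 H
  1 × S: 1 H
  Total hydrogens = 10.
Molecular formula: C7H10ClNO2S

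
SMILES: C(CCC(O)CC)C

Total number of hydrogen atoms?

16

Hydrogens are implicit in SMILES; fill each atom to its normal valence:
  4 × C: 2 H each → 8
  2 × C: 3 H each → 6
  1 × C: 1 H
  1 × O: 1 H
  Total hydrogens = 16.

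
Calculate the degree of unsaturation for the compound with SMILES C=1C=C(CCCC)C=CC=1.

Molecular formula from the SMILES: C10H14.
DoU = (2C + 2 + N − H − X)/2 = (2·10 + 2 + 0 − 14 − 0)/2 = 8/2 = 4.
(Structurally: 1 ring(s) + 3 π bond(s) = 4.)

4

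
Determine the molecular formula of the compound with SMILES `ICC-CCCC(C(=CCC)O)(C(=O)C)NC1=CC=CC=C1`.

C18H26INO2

Heavy atoms from the SMILES: 18 C, 1 I, 1 N, 2 O.
Implicit hydrogens by atom environment:
  6 × C: 2 H each → 12
  5 × C (aromatic): 1 H each → 5
  3 × C: no H
  2 × C: 3 H each → 6
  1 × C: 1 H
  1 × C (aromatic): no H
  1 × I: no H
  1 × N: 1 H
  1 × O: 1 H
  1 × O: no H
  Total hydrogens = 26.
Molecular formula: C18H26INO2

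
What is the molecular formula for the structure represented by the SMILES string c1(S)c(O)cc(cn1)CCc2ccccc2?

C13H13NOS

Heavy atoms from the SMILES: 13 C, 1 N, 1 O, 1 S.
Implicit hydrogens by atom environment:
  7 × C (aromatic): 1 H each → 7
  4 × C (aromatic): no H
  2 × C: 2 H each → 4
  1 × N (aromatic): no H
  1 × O: 1 H
  1 × S: 1 H
  Total hydrogens = 13.
Molecular formula: C13H13NOS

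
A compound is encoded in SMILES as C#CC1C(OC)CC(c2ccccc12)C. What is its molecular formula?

C14H16O

Heavy atoms from the SMILES: 14 C, 1 O.
Implicit hydrogens by atom environment:
  4 × C (aromatic): 1 H each → 4
  4 × C: 1 H each → 4
  2 × C: 3 H each → 6
  2 × C (aromatic): no H
  1 × C: 2 H
  1 × C: no H
  1 × O: no H
  Total hydrogens = 16.
Molecular formula: C14H16O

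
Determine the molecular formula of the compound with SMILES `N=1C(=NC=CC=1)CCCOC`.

C8H12N2O

Heavy atoms from the SMILES: 8 C, 2 N, 1 O.
Implicit hydrogens by atom environment:
  3 × C: 2 H each → 6
  3 × C (aromatic): 1 H each → 3
  2 × N (aromatic): no H
  1 × C: 3 H
  1 × C (aromatic): no H
  1 × O: no H
  Total hydrogens = 12.
Molecular formula: C8H12N2O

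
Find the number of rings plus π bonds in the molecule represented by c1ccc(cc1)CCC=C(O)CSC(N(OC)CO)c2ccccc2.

9

Molecular formula from the SMILES: C20H25NO3S.
DoU = (2C + 2 + N − H − X)/2 = (2·20 + 2 + 1 − 25 − 0)/2 = 18/2 = 9.
(Structurally: 2 ring(s) + 7 π bond(s) = 9.)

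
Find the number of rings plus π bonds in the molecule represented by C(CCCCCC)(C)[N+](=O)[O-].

1

Molecular formula from the SMILES: C8H17NO2.
DoU = (2C + 2 + N − H − X)/2 = (2·8 + 2 + 1 − 17 − 0)/2 = 2/2 = 1.
(Structurally: 0 ring(s) + 1 π bond(s) = 1.)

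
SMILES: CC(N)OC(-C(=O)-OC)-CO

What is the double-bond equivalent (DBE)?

Molecular formula from the SMILES: C6H13NO4.
DoU = (2C + 2 + N − H − X)/2 = (2·6 + 2 + 1 − 13 − 0)/2 = 2/2 = 1.
(Structurally: 0 ring(s) + 1 π bond(s) = 1.)

1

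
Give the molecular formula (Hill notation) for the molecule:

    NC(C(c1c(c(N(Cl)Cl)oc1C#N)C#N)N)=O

C8H5Cl2N5O2

Heavy atoms from the SMILES: 8 C, 2 Cl, 5 N, 2 O.
Implicit hydrogens by atom environment:
  4 × C (aromatic): no H
  3 × C: no H
  3 × N: no H
  2 × Cl: no H
  2 × N: 2 H each → 4
  1 × C: 1 H
  1 × O (aromatic): no H
  1 × O: no H
  Total hydrogens = 5.
Molecular formula: C8H5Cl2N5O2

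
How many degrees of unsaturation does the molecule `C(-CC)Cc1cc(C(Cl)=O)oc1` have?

Molecular formula from the SMILES: C9H11ClO2.
DoU = (2C + 2 + N − H − X)/2 = (2·9 + 2 + 0 − 11 − 1)/2 = 8/2 = 4.
(Structurally: 1 ring(s) + 3 π bond(s) = 4.)

4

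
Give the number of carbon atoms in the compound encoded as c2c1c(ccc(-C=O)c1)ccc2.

The symbol for carbon appears 11 times in the SMILES. Lowercase c denotes aromatic carbon and counts toward C.

11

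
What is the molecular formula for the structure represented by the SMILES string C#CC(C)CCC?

C7H12

Heavy atoms from the SMILES: 7 C.
Implicit hydrogens by atom environment:
  2 × C: 3 H each → 6
  2 × C: 2 H each → 4
  2 × C: 1 H each → 2
  1 × C: no H
  Total hydrogens = 12.
Molecular formula: C7H12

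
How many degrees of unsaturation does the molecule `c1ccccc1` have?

4

Molecular formula from the SMILES: C6H6.
DoU = (2C + 2 + N − H − X)/2 = (2·6 + 2 + 0 − 6 − 0)/2 = 8/2 = 4.
(Structurally: 1 ring(s) + 3 π bond(s) = 4.)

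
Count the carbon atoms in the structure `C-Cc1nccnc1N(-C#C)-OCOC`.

10

The symbol for carbon appears 10 times in the SMILES. Lowercase c denotes aromatic carbon and counts toward C.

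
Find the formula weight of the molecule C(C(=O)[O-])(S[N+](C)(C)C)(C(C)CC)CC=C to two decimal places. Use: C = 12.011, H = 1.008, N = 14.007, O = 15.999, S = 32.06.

245.38

Molecular formula: C12H23NO2S.
M = 12×12.011 + 23×1.008 + 1×14.007 + 2×15.999 + 1×32.06 = 245.38 g/mol.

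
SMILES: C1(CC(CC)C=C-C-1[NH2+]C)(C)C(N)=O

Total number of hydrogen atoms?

Hydrogens are implicit in SMILES; fill each atom to its normal valence:
  4 × C: 1 H each → 4
  3 × C: 3 H each → 9
  2 × C: 2 H each → 4
  2 × C: no H
  1 × N: 2 H
  1 × N (charge +1): 2 H
  1 × O: no H
  Total hydrogens = 21.

21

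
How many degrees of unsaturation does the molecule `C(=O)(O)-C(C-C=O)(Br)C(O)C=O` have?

Molecular formula from the SMILES: C6H7BrO5.
DoU = (2C + 2 + N − H − X)/2 = (2·6 + 2 + 0 − 7 − 1)/2 = 6/2 = 3.
(Structurally: 0 ring(s) + 3 π bond(s) = 3.)

3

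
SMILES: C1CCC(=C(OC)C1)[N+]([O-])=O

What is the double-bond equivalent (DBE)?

Molecular formula from the SMILES: C7H11NO3.
DoU = (2C + 2 + N − H − X)/2 = (2·7 + 2 + 1 − 11 − 0)/2 = 6/2 = 3.
(Structurally: 1 ring(s) + 2 π bond(s) = 3.)

3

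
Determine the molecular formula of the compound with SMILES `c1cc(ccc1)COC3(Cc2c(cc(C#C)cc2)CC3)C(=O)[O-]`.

C20H17O3-

Heavy atoms from the SMILES: 20 C, 3 O.
Implicit hydrogens by atom environment:
  8 × C (aromatic): 1 H each → 8
  4 × C: 2 H each → 8
  4 × C (aromatic): no H
  3 × C: no H
  2 × O: no H
  1 × C: 1 H
  1 × O (charge -1): no H
  Total hydrogens = 17.
Net charge -1.
Molecular formula: C20H17O3-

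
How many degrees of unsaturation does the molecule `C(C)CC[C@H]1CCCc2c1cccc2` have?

5

Molecular formula from the SMILES: C14H20.
DoU = (2C + 2 + N − H − X)/2 = (2·14 + 2 + 0 − 20 − 0)/2 = 10/2 = 5.
(Structurally: 2 ring(s) + 3 π bond(s) = 5.)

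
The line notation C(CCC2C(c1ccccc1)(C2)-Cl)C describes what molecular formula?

Heavy atoms from the SMILES: 13 C, 1 Cl.
Implicit hydrogens by atom environment:
  5 × C (aromatic): 1 H each → 5
  4 × C: 2 H each → 8
  1 × C: 3 H
  1 × C: 1 H
  1 × C: no H
  1 × C (aromatic): no H
  1 × Cl: no H
  Total hydrogens = 17.
Molecular formula: C13H17Cl

C13H17Cl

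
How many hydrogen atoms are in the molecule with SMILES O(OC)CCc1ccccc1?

12

Hydrogens are implicit in SMILES; fill each atom to its normal valence:
  5 × C (aromatic): 1 H each → 5
  2 × C: 2 H each → 4
  2 × O: no H
  1 × C: 3 H
  1 × C (aromatic): no H
  Total hydrogens = 12.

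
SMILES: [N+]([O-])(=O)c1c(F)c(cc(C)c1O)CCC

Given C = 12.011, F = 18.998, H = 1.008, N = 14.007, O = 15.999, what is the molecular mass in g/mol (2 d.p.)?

213.21

Molecular formula: C10H12FNO3.
M = 10×12.011 + 1×18.998 + 12×1.008 + 1×14.007 + 3×15.999 = 213.21 g/mol.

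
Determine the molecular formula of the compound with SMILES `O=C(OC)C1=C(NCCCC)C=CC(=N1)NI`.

Heavy atoms from the SMILES: 11 C, 1 I, 3 N, 2 O.
Implicit hydrogens by atom environment:
  3 × C: 2 H each → 6
  3 × C (aromatic): no H
  2 × C: 3 H each → 6
  2 × C (aromatic): 1 H each → 2
  2 × N: 1 H each → 2
  2 × O: no H
  1 × C: no H
  1 × I: no H
  1 × N (aromatic): no H
  Total hydrogens = 16.
Molecular formula: C11H16IN3O2

C11H16IN3O2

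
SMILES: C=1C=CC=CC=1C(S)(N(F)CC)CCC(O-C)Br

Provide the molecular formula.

C13H19BrFNOS

Heavy atoms from the SMILES: 1 Br, 13 C, 1 F, 1 N, 1 O, 1 S.
Implicit hydrogens by atom environment:
  5 × C (aromatic): 1 H each → 5
  3 × C: 2 H each → 6
  2 × C: 3 H each → 6
  1 × Br: no H
  1 × C: 1 H
  1 × C: no H
  1 × C (aromatic): no H
  1 × F: no H
  1 × N: no H
  1 × O: no H
  1 × S: 1 H
  Total hydrogens = 19.
Molecular formula: C13H19BrFNOS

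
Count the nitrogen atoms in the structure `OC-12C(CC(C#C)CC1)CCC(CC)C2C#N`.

The symbol for nitrogen appears 1 time in the SMILES.

1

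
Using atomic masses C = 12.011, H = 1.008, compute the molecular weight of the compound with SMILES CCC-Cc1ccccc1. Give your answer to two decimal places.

Molecular formula: C10H14.
M = 10×12.011 + 14×1.008 = 134.22 g/mol.

134.22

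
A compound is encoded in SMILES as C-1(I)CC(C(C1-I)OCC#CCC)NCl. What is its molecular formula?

C10H14ClI2NO

Heavy atoms from the SMILES: 10 C, 1 Cl, 2 I, 1 N, 1 O.
Implicit hydrogens by atom environment:
  4 × C: 1 H each → 4
  3 × C: 2 H each → 6
  2 × C: no H
  2 × I: no H
  1 × C: 3 H
  1 × Cl: no H
  1 × N: 1 H
  1 × O: no H
  Total hydrogens = 14.
Molecular formula: C10H14ClI2NO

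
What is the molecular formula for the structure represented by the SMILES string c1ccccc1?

Heavy atoms from the SMILES: 6 C.
Implicit hydrogens by atom environment:
  6 × C (aromatic): 1 H each → 6
  Total hydrogens = 6.
Molecular formula: C6H6

C6H6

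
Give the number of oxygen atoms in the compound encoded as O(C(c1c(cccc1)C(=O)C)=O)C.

3

The symbol for oxygen appears 3 times in the SMILES.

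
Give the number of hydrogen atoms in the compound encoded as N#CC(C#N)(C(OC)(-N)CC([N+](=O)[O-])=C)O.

Hydrogens are implicit in SMILES; fill each atom to its normal valence:
  5 × C: no H
  2 × C: 2 H each → 4
  2 × N: no H
  2 × O: no H
  1 × C: 3 H
  1 × N: 2 H
  1 × N (charge +1): no H
  1 × O: 1 H
  1 × O (charge -1): no H
  Total hydrogens = 10.

10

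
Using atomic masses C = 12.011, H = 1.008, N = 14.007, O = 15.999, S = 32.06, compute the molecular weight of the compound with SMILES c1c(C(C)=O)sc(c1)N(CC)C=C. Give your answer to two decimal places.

195.28

Molecular formula: C10H13NOS.
M = 10×12.011 + 13×1.008 + 1×14.007 + 1×15.999 + 1×32.06 = 195.28 g/mol.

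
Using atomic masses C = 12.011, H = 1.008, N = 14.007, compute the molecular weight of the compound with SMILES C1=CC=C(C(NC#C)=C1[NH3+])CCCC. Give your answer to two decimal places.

189.28

Molecular formula: C12H17N2+.
M = 12×12.011 + 17×1.008 + 2×14.007 = 189.28 g/mol.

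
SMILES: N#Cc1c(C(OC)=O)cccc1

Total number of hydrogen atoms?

7

Hydrogens are implicit in SMILES; fill each atom to its normal valence:
  4 × C (aromatic): 1 H each → 4
  2 × C (aromatic): no H
  2 × C: no H
  2 × O: no H
  1 × C: 3 H
  1 × N: no H
  Total hydrogens = 7.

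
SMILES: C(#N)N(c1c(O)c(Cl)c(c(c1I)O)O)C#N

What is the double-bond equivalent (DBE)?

8

Molecular formula from the SMILES: C8H3ClIN3O3.
DoU = (2C + 2 + N − H − X)/2 = (2·8 + 2 + 3 − 3 − 2)/2 = 16/2 = 8.
(Structurally: 1 ring(s) + 7 π bond(s) = 8.)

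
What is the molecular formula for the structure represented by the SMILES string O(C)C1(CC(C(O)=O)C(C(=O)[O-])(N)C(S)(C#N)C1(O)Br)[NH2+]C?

Heavy atoms from the SMILES: 1 Br, 11 C, 3 N, 6 O, 1 S.
Implicit hydrogens by atom environment:
  7 × C: no H
  3 × O: no H
  2 × C: 3 H each → 6
  2 × O: 1 H each → 2
  1 × Br: no H
  1 × C: 2 H
  1 × C: 1 H
  1 × N (charge +1): 2 H
  1 × N: 2 H
  1 × N: no H
  1 × O (charge -1): no H
  1 × S: 1 H
  Total hydrogens = 16.
Molecular formula: C11H16BrN3O6S

C11H16BrN3O6S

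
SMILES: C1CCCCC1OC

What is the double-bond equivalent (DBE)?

Molecular formula from the SMILES: C7H14O.
DoU = (2C + 2 + N − H − X)/2 = (2·7 + 2 + 0 − 14 − 0)/2 = 2/2 = 1.
(Structurally: 1 ring(s) + 0 π bond(s) = 1.)

1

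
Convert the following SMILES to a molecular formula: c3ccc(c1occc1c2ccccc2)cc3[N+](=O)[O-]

Heavy atoms from the SMILES: 16 C, 1 N, 3 O.
Implicit hydrogens by atom environment:
  11 × C (aromatic): 1 H each → 11
  5 × C (aromatic): no H
  1 × N (charge +1): no H
  1 × O (aromatic): no H
  1 × O: no H
  1 × O (charge -1): no H
  Total hydrogens = 11.
Molecular formula: C16H11NO3

C16H11NO3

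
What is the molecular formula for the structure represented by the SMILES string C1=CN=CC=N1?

Heavy atoms from the SMILES: 4 C, 2 N.
Implicit hydrogens by atom environment:
  4 × C (aromatic): 1 H each → 4
  2 × N (aromatic): no H
  Total hydrogens = 4.
Molecular formula: C4H4N2

C4H4N2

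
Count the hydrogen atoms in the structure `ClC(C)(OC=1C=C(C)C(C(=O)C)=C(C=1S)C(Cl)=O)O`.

Hydrogens are implicit in SMILES; fill each atom to its normal valence:
  5 × C (aromatic): no H
  3 × C: 3 H each → 9
  3 × C: no H
  3 × O: no H
  2 × Cl: no H
  1 × C (aromatic): 1 H
  1 × O: 1 H
  1 × S: 1 H
  Total hydrogens = 12.

12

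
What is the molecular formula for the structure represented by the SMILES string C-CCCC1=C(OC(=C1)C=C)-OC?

C11H16O2

Heavy atoms from the SMILES: 11 C, 2 O.
Implicit hydrogens by atom environment:
  4 × C: 2 H each → 8
  3 × C (aromatic): no H
  2 × C: 3 H each → 6
  1 × C (aromatic): 1 H
  1 × C: 1 H
  1 × O (aromatic): no H
  1 × O: no H
  Total hydrogens = 16.
Molecular formula: C11H16O2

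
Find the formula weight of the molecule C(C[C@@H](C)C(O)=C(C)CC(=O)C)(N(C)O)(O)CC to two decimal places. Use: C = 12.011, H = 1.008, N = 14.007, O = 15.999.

259.35

Molecular formula: C13H25NO4.
M = 13×12.011 + 25×1.008 + 1×14.007 + 4×15.999 = 259.35 g/mol.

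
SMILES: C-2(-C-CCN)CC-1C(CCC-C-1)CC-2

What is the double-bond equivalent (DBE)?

2

Molecular formula from the SMILES: C13H25N.
DoU = (2C + 2 + N − H − X)/2 = (2·13 + 2 + 1 − 25 − 0)/2 = 4/2 = 2.
(Structurally: 2 ring(s) + 0 π bond(s) = 2.)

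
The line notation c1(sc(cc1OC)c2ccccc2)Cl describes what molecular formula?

C11H9ClOS

Heavy atoms from the SMILES: 11 C, 1 Cl, 1 O, 1 S.
Implicit hydrogens by atom environment:
  6 × C (aromatic): 1 H each → 6
  4 × C (aromatic): no H
  1 × C: 3 H
  1 × Cl: no H
  1 × O: no H
  1 × S (aromatic): no H
  Total hydrogens = 9.
Molecular formula: C11H9ClOS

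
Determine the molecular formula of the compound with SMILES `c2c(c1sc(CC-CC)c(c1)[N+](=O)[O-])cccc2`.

C14H15NO2S

Heavy atoms from the SMILES: 14 C, 1 N, 2 O, 1 S.
Implicit hydrogens by atom environment:
  6 × C (aromatic): 1 H each → 6
  4 × C (aromatic): no H
  3 × C: 2 H each → 6
  1 × C: 3 H
  1 × N (charge +1): no H
  1 × O: no H
  1 × O (charge -1): no H
  1 × S (aromatic): no H
  Total hydrogens = 15.
Molecular formula: C14H15NO2S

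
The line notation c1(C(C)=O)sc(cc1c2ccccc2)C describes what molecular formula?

C13H12OS

Heavy atoms from the SMILES: 13 C, 1 O, 1 S.
Implicit hydrogens by atom environment:
  6 × C (aromatic): 1 H each → 6
  4 × C (aromatic): no H
  2 × C: 3 H each → 6
  1 × C: no H
  1 × O: no H
  1 × S (aromatic): no H
  Total hydrogens = 12.
Molecular formula: C13H12OS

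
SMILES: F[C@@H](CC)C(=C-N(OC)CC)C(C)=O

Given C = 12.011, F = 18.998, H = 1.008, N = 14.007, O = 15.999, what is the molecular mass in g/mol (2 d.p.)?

Molecular formula: C10H18FNO2.
M = 10×12.011 + 1×18.998 + 18×1.008 + 1×14.007 + 2×15.999 = 203.26 g/mol.

203.26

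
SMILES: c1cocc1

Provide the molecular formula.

C4H4O

Heavy atoms from the SMILES: 4 C, 1 O.
Implicit hydrogens by atom environment:
  4 × C (aromatic): 1 H each → 4
  1 × O (aromatic): no H
  Total hydrogens = 4.
Molecular formula: C4H4O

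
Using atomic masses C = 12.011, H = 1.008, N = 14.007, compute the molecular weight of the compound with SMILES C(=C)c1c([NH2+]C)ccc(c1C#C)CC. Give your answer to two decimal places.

Molecular formula: C13H16N+.
M = 13×12.011 + 16×1.008 + 1×14.007 = 186.28 g/mol.

186.28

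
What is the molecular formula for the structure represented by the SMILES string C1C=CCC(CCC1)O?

Heavy atoms from the SMILES: 8 C, 1 O.
Implicit hydrogens by atom environment:
  5 × C: 2 H each → 10
  3 × C: 1 H each → 3
  1 × O: 1 H
  Total hydrogens = 14.
Molecular formula: C8H14O

C8H14O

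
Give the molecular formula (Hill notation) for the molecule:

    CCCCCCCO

C7H16O

Heavy atoms from the SMILES: 7 C, 1 O.
Implicit hydrogens by atom environment:
  6 × C: 2 H each → 12
  1 × C: 3 H
  1 × O: 1 H
  Total hydrogens = 16.
Molecular formula: C7H16O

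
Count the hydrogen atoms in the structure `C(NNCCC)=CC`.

14

Hydrogens are implicit in SMILES; fill each atom to its normal valence:
  2 × C: 3 H each → 6
  2 × C: 2 H each → 4
  2 × C: 1 H each → 2
  2 × N: 1 H each → 2
  Total hydrogens = 14.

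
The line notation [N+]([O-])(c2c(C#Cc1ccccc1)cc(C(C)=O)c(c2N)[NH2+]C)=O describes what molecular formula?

Heavy atoms from the SMILES: 17 C, 3 N, 3 O.
Implicit hydrogens by atom environment:
  6 × C (aromatic): 1 H each → 6
  6 × C (aromatic): no H
  3 × C: no H
  2 × C: 3 H each → 6
  2 × O: no H
  1 × N (charge +1): 2 H
  1 × N: 2 H
  1 × N (charge +1): no H
  1 × O (charge -1): no H
  Total hydrogens = 16.
Net charge +1.
Molecular formula: C17H16N3O3+

C17H16N3O3+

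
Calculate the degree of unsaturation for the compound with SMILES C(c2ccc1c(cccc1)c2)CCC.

7

Molecular formula from the SMILES: C14H16.
DoU = (2C + 2 + N − H − X)/2 = (2·14 + 2 + 0 − 16 − 0)/2 = 14/2 = 7.
(Structurally: 2 ring(s) + 5 π bond(s) = 7.)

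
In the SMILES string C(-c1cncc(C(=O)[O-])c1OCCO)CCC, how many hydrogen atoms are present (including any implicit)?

Hydrogens are implicit in SMILES; fill each atom to its normal valence:
  5 × C: 2 H each → 10
  3 × C (aromatic): no H
  2 × C (aromatic): 1 H each → 2
  2 × O: no H
  1 × C: 3 H
  1 × C: no H
  1 × N (aromatic): no H
  1 × O: 1 H
  1 × O (charge -1): no H
  Total hydrogens = 16.

16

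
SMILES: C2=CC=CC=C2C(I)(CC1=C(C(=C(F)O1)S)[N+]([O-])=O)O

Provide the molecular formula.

Heavy atoms from the SMILES: 12 C, 1 F, 1 I, 1 N, 4 O, 1 S.
Implicit hydrogens by atom environment:
  5 × C (aromatic): 1 H each → 5
  5 × C (aromatic): no H
  1 × C: 2 H
  1 × C: no H
  1 × F: no H
  1 × I: no H
  1 × N (charge +1): no H
  1 × O: 1 H
  1 × O (aromatic): no H
  1 × O: no H
  1 × O (charge -1): no H
  1 × S: 1 H
  Total hydrogens = 9.
Molecular formula: C12H9FINO4S

C12H9FINO4S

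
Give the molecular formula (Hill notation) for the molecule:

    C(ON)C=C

C3H7NO

Heavy atoms from the SMILES: 3 C, 1 N, 1 O.
Implicit hydrogens by atom environment:
  2 × C: 2 H each → 4
  1 × C: 1 H
  1 × N: 2 H
  1 × O: no H
  Total hydrogens = 7.
Molecular formula: C3H7NO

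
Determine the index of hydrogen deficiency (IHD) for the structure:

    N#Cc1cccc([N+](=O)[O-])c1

Molecular formula from the SMILES: C7H4N2O2.
DoU = (2C + 2 + N − H − X)/2 = (2·7 + 2 + 2 − 4 − 0)/2 = 14/2 = 7.
(Structurally: 1 ring(s) + 6 π bond(s) = 7.)

7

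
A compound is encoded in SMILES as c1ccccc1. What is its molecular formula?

Heavy atoms from the SMILES: 6 C.
Implicit hydrogens by atom environment:
  6 × C (aromatic): 1 H each → 6
  Total hydrogens = 6.
Molecular formula: C6H6

C6H6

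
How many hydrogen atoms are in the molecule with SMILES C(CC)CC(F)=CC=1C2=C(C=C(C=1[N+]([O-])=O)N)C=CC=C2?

Hydrogens are implicit in SMILES; fill each atom to its normal valence:
  5 × C (aromatic): 1 H each → 5
  5 × C (aromatic): no H
  3 × C: 2 H each → 6
  1 × C: 3 H
  1 × C: 1 H
  1 × C: no H
  1 × F: no H
  1 × N: 2 H
  1 × N (charge +1): no H
  1 × O: no H
  1 × O (charge -1): no H
  Total hydrogens = 17.

17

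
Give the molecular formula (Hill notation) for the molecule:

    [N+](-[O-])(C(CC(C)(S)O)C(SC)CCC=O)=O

C9H17NO4S2

Heavy atoms from the SMILES: 9 C, 1 N, 4 O, 2 S.
Implicit hydrogens by atom environment:
  3 × C: 2 H each → 6
  3 × C: 1 H each → 3
  2 × C: 3 H each → 6
  2 × O: no H
  1 × C: no H
  1 × N (charge +1): no H
  1 × O: 1 H
  1 × O (charge -1): no H
  1 × S: 1 H
  1 × S: no H
  Total hydrogens = 17.
Molecular formula: C9H17NO4S2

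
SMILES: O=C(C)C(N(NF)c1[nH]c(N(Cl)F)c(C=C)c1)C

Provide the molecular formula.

Heavy atoms from the SMILES: 10 C, 1 Cl, 2 F, 4 N, 1 O.
Implicit hydrogens by atom environment:
  3 × C (aromatic): no H
  2 × C: 3 H each → 6
  2 × C: 1 H each → 2
  2 × F: no H
  2 × N: no H
  1 × C: 2 H
  1 × C (aromatic): 1 H
  1 × C: no H
  1 × Cl: no H
  1 × N (aromatic): 1 H
  1 × N: 1 H
  1 × O: no H
  Total hydrogens = 13.
Molecular formula: C10H13ClF2N4O

C10H13ClF2N4O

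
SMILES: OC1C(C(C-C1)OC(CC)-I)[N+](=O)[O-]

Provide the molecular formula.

Heavy atoms from the SMILES: 8 C, 1 I, 1 N, 4 O.
Implicit hydrogens by atom environment:
  4 × C: 1 H each → 4
  3 × C: 2 H each → 6
  2 × O: no H
  1 × C: 3 H
  1 × I: no H
  1 × N (charge +1): no H
  1 × O: 1 H
  1 × O (charge -1): no H
  Total hydrogens = 14.
Molecular formula: C8H14INO4

C8H14INO4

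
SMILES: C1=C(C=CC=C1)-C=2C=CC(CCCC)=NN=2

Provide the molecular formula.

C14H16N2

Heavy atoms from the SMILES: 14 C, 2 N.
Implicit hydrogens by atom environment:
  7 × C (aromatic): 1 H each → 7
  3 × C: 2 H each → 6
  3 × C (aromatic): no H
  2 × N (aromatic): no H
  1 × C: 3 H
  Total hydrogens = 16.
Molecular formula: C14H16N2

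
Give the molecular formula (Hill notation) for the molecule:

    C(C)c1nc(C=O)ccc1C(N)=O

Heavy atoms from the SMILES: 9 C, 2 N, 2 O.
Implicit hydrogens by atom environment:
  3 × C (aromatic): no H
  2 × C (aromatic): 1 H each → 2
  2 × O: no H
  1 × C: 3 H
  1 × C: 2 H
  1 × C: 1 H
  1 × C: no H
  1 × N: 2 H
  1 × N (aromatic): no H
  Total hydrogens = 10.
Molecular formula: C9H10N2O2

C9H10N2O2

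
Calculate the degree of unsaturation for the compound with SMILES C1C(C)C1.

1

Molecular formula from the SMILES: C4H8.
DoU = (2C + 2 + N − H − X)/2 = (2·4 + 2 + 0 − 8 − 0)/2 = 2/2 = 1.
(Structurally: 1 ring(s) + 0 π bond(s) = 1.)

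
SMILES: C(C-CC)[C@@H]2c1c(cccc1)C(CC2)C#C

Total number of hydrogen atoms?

20

Hydrogens are implicit in SMILES; fill each atom to its normal valence:
  5 × C: 2 H each → 10
  4 × C (aromatic): 1 H each → 4
  3 × C: 1 H each → 3
  2 × C (aromatic): no H
  1 × C: 3 H
  1 × C: no H
  Total hydrogens = 20.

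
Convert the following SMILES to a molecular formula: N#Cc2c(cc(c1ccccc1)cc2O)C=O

Heavy atoms from the SMILES: 14 C, 1 N, 2 O.
Implicit hydrogens by atom environment:
  7 × C (aromatic): 1 H each → 7
  5 × C (aromatic): no H
  1 × C: 1 H
  1 × C: no H
  1 × N: no H
  1 × O: 1 H
  1 × O: no H
  Total hydrogens = 9.
Molecular formula: C14H9NO2

C14H9NO2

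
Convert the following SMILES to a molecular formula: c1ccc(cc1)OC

C7H8O

Heavy atoms from the SMILES: 7 C, 1 O.
Implicit hydrogens by atom environment:
  5 × C (aromatic): 1 H each → 5
  1 × C: 3 H
  1 × C (aromatic): no H
  1 × O: no H
  Total hydrogens = 8.
Molecular formula: C7H8O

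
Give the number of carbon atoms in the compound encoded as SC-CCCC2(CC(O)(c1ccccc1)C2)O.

The symbol for carbon appears 14 times in the SMILES. Lowercase c denotes aromatic carbon and counts toward C.

14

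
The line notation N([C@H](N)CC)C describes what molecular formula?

Heavy atoms from the SMILES: 4 C, 2 N.
Implicit hydrogens by atom environment:
  2 × C: 3 H each → 6
  1 × C: 2 H
  1 × C: 1 H
  1 × N: 2 H
  1 × N: 1 H
  Total hydrogens = 12.
Molecular formula: C4H12N2

C4H12N2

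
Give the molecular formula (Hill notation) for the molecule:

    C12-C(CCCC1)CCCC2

Heavy atoms from the SMILES: 10 C.
Implicit hydrogens by atom environment:
  8 × C: 2 H each → 16
  2 × C: 1 H each → 2
  Total hydrogens = 18.
Molecular formula: C10H18

C10H18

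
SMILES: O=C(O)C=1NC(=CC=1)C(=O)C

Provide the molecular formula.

C7H7NO3

Heavy atoms from the SMILES: 7 C, 1 N, 3 O.
Implicit hydrogens by atom environment:
  2 × C (aromatic): 1 H each → 2
  2 × C (aromatic): no H
  2 × C: no H
  2 × O: no H
  1 × C: 3 H
  1 × N (aromatic): 1 H
  1 × O: 1 H
  Total hydrogens = 7.
Molecular formula: C7H7NO3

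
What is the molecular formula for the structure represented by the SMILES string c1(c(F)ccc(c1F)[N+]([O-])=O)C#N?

Heavy atoms from the SMILES: 7 C, 2 F, 2 N, 2 O.
Implicit hydrogens by atom environment:
  4 × C (aromatic): no H
  2 × C (aromatic): 1 H each → 2
  2 × F: no H
  1 × C: no H
  1 × N: no H
  1 × N (charge +1): no H
  1 × O: no H
  1 × O (charge -1): no H
  Total hydrogens = 2.
Molecular formula: C7H2F2N2O2

C7H2F2N2O2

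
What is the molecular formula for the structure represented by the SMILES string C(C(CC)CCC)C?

C8H18

Heavy atoms from the SMILES: 8 C.
Implicit hydrogens by atom environment:
  4 × C: 2 H each → 8
  3 × C: 3 H each → 9
  1 × C: 1 H
  Total hydrogens = 18.
Molecular formula: C8H18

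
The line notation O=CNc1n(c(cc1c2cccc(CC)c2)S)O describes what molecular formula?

Heavy atoms from the SMILES: 13 C, 2 N, 2 O, 1 S.
Implicit hydrogens by atom environment:
  5 × C (aromatic): 1 H each → 5
  5 × C (aromatic): no H
  1 × C: 3 H
  1 × C: 2 H
  1 × C: 1 H
  1 × N: 1 H
  1 × N (aromatic): no H
  1 × O: 1 H
  1 × O: no H
  1 × S: 1 H
  Total hydrogens = 14.
Molecular formula: C13H14N2O2S

C13H14N2O2S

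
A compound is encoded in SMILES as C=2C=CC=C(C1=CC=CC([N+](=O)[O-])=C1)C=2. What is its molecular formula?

Heavy atoms from the SMILES: 12 C, 1 N, 2 O.
Implicit hydrogens by atom environment:
  9 × C (aromatic): 1 H each → 9
  3 × C (aromatic): no H
  1 × N (charge +1): no H
  1 × O: no H
  1 × O (charge -1): no H
  Total hydrogens = 9.
Molecular formula: C12H9NO2

C12H9NO2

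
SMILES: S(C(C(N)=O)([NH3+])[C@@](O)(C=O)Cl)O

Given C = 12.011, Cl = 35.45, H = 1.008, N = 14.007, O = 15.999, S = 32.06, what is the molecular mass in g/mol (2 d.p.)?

215.63

Molecular formula: C4H8ClN2O4S+.
M = 4×12.011 + 1×35.45 + 8×1.008 + 2×14.007 + 4×15.999 + 1×32.06 = 215.63 g/mol.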